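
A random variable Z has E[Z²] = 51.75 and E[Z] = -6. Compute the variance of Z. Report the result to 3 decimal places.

V(Z) = 51.75 − (-6)² = 15.75

15.750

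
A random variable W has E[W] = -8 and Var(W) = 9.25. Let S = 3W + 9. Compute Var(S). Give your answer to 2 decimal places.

Var(3W + 9) = (3)²·Var(W) = 9·9.25 = 83.25

83.25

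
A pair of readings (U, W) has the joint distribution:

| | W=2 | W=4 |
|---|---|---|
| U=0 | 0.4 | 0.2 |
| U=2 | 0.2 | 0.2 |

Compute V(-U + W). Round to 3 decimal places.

E[U] = 0.8,  E[W] = 2.8,  E[UW] = 2.4
V(U) = 1.6 − (0.8)² = 0.96;  V(W) = 8.8 − (2.8)² = 0.96
cov(U,W) = 2.4 − (0.8)(2.8) = 0.16
V(-U + W) = (-1)²·0.96 + (1)²·0.96 + 2·(-1)·(1)·0.16 = 1.6

1.600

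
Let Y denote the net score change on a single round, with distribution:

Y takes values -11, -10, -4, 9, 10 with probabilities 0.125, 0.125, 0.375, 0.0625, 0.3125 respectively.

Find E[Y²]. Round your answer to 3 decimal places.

69.938

E[Y²] = (-11)²(0.125) + (-10)²(0.125) + (-4)²(0.375) + (9)²(0.0625) + (10)²(0.3125) = 69.9375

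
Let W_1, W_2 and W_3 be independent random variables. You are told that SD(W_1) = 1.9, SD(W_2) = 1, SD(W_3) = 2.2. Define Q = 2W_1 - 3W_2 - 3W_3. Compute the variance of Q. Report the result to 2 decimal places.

67.00

Var(W_1) = 3.61, Var(W_2) = 1, Var(W_3) = 4.84
By independence, Var(Q) = (2)²Var(W_1) + (-3)²Var(W_2) + (-3)²Var(W_3)
= (2)²·3.61 + (-3)²·1 + (-3)²·4.84 = 67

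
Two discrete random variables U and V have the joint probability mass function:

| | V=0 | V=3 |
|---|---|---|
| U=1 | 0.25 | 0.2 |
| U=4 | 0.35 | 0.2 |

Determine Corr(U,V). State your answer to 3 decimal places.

-0.082

E[U] = 2.65,  E[V] = 1.2
E[UV] = 3
cov(U,V) = E[UV] − E[U]E[V] = 3 − (2.65)(1.2) = -0.18
var(U) = 2.2275,  var(V) = 2.16
ρ = -0.18 / √(2.2275·2.16) ≈ -0.082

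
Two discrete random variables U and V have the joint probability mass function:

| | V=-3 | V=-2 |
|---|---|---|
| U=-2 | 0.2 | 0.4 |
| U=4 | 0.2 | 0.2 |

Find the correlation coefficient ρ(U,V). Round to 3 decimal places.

-0.167

E[U] = 0.4,  E[V] = -2.4
E[UV] = -1.2
cov(U,V) = E[UV] − E[U]E[V] = -1.2 − (0.4)(-2.4) = -0.24
var(U) = 8.64,  var(V) = 0.24
ρ = -0.24 / √(8.64·0.24) ≈ -0.167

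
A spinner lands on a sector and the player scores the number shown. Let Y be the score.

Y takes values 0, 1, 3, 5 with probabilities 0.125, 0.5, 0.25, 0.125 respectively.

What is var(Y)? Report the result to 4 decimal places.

E[Y] = (0)(0.125) + (1)(0.5) + (3)(0.25) + (5)(0.125) = 1.875
E[Y²] = (0)²(0.125) + (1)²(0.5) + (3)²(0.25) + (5)²(0.125) = 5.875
var(Y) = E[Y²] − (E[Y])² = 5.875 − (1.875)² = 2.359375

2.3594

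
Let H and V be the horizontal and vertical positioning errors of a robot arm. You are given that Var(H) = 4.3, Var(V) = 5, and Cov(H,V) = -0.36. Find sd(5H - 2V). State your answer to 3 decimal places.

11.606

Var(5H - 2V) = (5)²·Var(H) + (-2)²·Var(V) + 2·(5)·(-2)·Cov(H,V)
= 25·4.3 + 4·5 + -20·-0.36 = 134.7
sd(5H - 2V) = √134.7 ≈ 11.606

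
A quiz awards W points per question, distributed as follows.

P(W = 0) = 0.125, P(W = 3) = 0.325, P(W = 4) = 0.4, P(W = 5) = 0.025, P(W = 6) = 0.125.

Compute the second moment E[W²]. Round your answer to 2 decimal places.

E[W²] = (0)²(0.125) + (3)²(0.325) + (4)²(0.4) + (5)²(0.025) + (6)²(0.125) = 14.45

14.45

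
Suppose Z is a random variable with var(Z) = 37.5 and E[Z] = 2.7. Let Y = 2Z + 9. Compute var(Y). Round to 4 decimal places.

var(2Z + 9) = (2)²·var(Z) = 4·37.5 = 150

150.0000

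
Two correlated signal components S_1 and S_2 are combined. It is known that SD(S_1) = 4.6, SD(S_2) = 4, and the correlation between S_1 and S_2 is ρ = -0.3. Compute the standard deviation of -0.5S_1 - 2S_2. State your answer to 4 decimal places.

Var(S_1) = (4.6)² = 21.16;  Var(S_2) = (4)² = 16
Cov(S_1,S_2) = ρ·SD(S_1)·SD(S_2) = -0.3·4.6·4 = -5.52
Var(-0.5S_1 - 2S_2) = (-0.5)²·Var(S_1) + (-2)²·Var(S_2) + 2·(-0.5)·(-2)·Cov(S_1,S_2)
= 0.25·21.16 + 4·16 + 2·-5.52 = 58.25
SD(-0.5S_1 - 2S_2) = √58.25 ≈ 7.6322

7.6322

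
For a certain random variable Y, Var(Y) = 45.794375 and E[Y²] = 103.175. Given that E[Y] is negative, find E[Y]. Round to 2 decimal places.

-7.58

(E[Y])² = E[Y²] − Var(Y) = 103.175 − 45.794375 = 57.380625
E[Y] = −√57.380625 = -7.575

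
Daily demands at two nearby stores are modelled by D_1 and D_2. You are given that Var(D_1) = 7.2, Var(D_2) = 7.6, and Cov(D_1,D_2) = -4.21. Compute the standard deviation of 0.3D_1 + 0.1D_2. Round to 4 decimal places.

0.6866

Var(0.3D_1 + 0.1D_2) = (0.3)²·Var(D_1) + (0.1)²·Var(D_2) + 2·(0.3)·(0.1)·Cov(D_1,D_2)
= 0.09·7.2 + 0.01·7.6 + 0.06·-4.21 = 0.4714
SD(0.3D_1 + 0.1D_2) = √0.4714 ≈ 0.6866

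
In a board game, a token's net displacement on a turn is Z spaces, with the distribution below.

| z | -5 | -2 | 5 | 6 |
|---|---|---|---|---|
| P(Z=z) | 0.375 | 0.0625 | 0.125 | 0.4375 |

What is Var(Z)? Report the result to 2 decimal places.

26.94

E[Z] = (-5)(0.375) + (-2)(0.0625) + (5)(0.125) + (6)(0.4375) = 1.25
E[Z²] = (-5)²(0.375) + (-2)²(0.0625) + (5)²(0.125) + (6)²(0.4375) = 28.5
Var(Z) = E[Z²] − (E[Z])² = 28.5 − (1.25)² = 26.9375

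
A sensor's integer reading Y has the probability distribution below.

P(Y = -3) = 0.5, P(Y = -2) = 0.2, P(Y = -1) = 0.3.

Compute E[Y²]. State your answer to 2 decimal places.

5.60

E[Y²] = (-3)²(0.5) + (-2)²(0.2) + (-1)²(0.3) = 5.6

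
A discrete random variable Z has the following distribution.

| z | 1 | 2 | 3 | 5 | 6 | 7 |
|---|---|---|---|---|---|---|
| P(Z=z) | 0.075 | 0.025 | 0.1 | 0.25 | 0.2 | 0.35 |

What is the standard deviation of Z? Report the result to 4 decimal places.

1.8219

E[Z] = (1)(0.075) + (2)(0.025) + (3)(0.1) + (5)(0.25) + (6)(0.2) + (7)(0.35) = 5.325
E[Z²] = (1)²(0.075) + (2)²(0.025) + (3)²(0.1) + (5)²(0.25) + (6)²(0.2) + (7)²(0.35) = 31.675
V(Z) = E[Z²] − (E[Z])² = 31.675 − (5.325)² = 3.319375
SD(Z) = √3.319375 ≈ 1.8219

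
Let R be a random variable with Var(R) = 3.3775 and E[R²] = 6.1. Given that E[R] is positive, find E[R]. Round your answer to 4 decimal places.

(E[R])² = E[R²] − Var(R) = 6.1 − 3.3775 = 2.7225
E[R] = √2.7225 = 1.65

1.6500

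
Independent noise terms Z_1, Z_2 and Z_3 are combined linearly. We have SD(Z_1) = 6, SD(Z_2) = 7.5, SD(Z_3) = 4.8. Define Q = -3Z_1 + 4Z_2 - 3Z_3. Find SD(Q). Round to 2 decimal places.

37.83

Var(Z_1) = 36, Var(Z_2) = 56.25, Var(Z_3) = 23.04
By independence, Var(Q) = (-3)²Var(Z_1) + (4)²Var(Z_2) + (-3)²Var(Z_3)
= (-3)²·36 + (4)²·56.25 + (-3)²·23.04 = 1431.36
SD(Q) = √1431.36 ≈ 37.83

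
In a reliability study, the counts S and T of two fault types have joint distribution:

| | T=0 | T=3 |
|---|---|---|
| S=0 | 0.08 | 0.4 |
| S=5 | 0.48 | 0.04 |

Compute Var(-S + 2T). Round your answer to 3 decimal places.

E[S] = 2.6,  E[T] = 1.32,  E[ST] = 0.6
Var(S) = 13 − (2.6)² = 6.24;  Var(T) = 3.96 − (1.32)² = 2.2176
cov(S,T) = 0.6 − (2.6)(1.32) = -2.832
Var(-S + 2T) = (-1)²·6.24 + (2)²·2.2176 + 2·(-1)·(2)·-2.832 = 26.4384

26.438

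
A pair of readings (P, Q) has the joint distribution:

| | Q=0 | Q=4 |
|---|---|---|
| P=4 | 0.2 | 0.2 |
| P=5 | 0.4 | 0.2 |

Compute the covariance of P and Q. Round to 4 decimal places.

-0.1600

E[P] = 4.6,  E[Q] = 1.6
E[PQ] = 7.2
Cov(P,Q) = E[PQ] − E[P]E[Q] = 7.2 − (4.6)(1.6) = -0.16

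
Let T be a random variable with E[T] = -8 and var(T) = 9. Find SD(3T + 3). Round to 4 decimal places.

var(3T + 3) = (3)²·9 = 81
SD(3T + 3) = √81 ≈ 9.0000

9.0000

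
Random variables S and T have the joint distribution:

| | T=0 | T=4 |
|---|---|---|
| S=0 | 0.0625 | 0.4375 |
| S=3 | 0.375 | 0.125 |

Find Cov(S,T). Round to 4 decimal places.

E[S] = 1.5,  E[T] = 2.25
E[ST] = 1.5
Cov(S,T) = E[ST] − E[S]E[T] = 1.5 − (1.5)(2.25) = -1.875

-1.8750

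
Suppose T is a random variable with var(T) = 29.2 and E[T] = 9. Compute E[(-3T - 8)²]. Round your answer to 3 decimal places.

E[-3T - 8] = -3·9 − 8 = -35
var(-3T - 8) = (-3)²·29.2 = 262.8
E[(-3T - 8)²] = var((-3T - 8)) + (E[(-3T - 8)])² = 262.8 + (-35)² = 1487.8

1487.800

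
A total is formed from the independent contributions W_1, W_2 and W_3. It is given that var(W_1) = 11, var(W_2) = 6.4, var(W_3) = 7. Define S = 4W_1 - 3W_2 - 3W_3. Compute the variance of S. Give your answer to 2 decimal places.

296.60

By independence, var(S) = (4)²var(W_1) + (-3)²var(W_2) + (-3)²var(W_3)
= (4)²·11 + (-3)²·6.4 + (-3)²·7 = 296.6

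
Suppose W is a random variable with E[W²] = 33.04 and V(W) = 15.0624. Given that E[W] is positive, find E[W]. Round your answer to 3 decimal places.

(E[W])² = E[W²] − V(W) = 33.04 − 15.0624 = 17.9776
E[W] = √17.9776 = 4.24

4.240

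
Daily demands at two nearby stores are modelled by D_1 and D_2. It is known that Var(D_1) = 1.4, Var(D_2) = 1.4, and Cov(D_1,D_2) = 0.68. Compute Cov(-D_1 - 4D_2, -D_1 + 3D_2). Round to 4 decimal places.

-14.7200

Cov(-D_1 - 4D_2, -D_1 + 3D_2) = (-1)(-1)Var(D_1) + (-4)(3)Var(D_2) + [(-1)(3) + (-4)(-1)]Cov(D_1,D_2)
= 1·1.4 + -12·1.4 + 1·0.68 = -14.72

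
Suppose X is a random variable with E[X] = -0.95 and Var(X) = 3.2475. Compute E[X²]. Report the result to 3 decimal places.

E[X²] = Var(X) + (E[X])² = 3.2475 + (-0.95)² = 4.15

4.150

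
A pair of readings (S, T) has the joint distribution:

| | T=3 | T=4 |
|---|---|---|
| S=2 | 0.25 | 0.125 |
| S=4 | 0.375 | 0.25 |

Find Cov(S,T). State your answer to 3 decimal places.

E[S] = 3.25,  E[T] = 3.375
E[ST] = 11
Cov(S,T) = E[ST] − E[S]E[T] = 11 − (3.25)(3.375) = 0.03125

0.031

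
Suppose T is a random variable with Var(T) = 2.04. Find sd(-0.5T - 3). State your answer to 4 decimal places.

0.7141

Var(-0.5T - 3) = (-0.5)²·2.04 = 0.51
sd(-0.5T - 3) = √0.51 ≈ 0.7141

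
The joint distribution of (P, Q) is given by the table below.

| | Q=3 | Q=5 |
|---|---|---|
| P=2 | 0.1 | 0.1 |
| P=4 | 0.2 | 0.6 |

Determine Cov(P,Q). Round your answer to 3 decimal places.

0.160

E[P] = 3.6,  E[Q] = 4.4
E[PQ] = 16
Cov(P,Q) = E[PQ] − E[P]E[Q] = 16 − (3.6)(4.4) = 0.16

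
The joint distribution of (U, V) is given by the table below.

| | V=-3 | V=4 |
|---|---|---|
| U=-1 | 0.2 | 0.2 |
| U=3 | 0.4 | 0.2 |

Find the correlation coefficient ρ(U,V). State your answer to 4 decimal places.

-0.1667

E[U] = 1.4,  E[V] = -0.2
E[UV] = -1.4
Cov(U,V) = E[UV] − E[U]E[V] = -1.4 − (1.4)(-0.2) = -1.12
var(U) = 3.84,  var(V) = 11.76
ρ = -1.12 / √(3.84·11.76) ≈ -0.1667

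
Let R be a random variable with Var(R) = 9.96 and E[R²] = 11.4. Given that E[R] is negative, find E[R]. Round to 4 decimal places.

-1.2000

(E[R])² = E[R²] − Var(R) = 11.4 − 9.96 = 1.44
E[R] = −√1.44 = -1.2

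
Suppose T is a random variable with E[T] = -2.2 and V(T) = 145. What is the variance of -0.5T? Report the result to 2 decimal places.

36.25

V(-0.5T) = (-0.5)²·V(T) = 0.25·145 = 36.25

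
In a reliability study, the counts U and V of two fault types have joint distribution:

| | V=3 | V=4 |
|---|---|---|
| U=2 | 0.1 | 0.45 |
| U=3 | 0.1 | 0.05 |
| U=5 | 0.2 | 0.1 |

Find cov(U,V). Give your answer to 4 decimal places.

E[U] = 3.05,  E[V] = 3.6
E[UV] = 10.7
cov(U,V) = E[UV] − E[U]E[V] = 10.7 − (3.05)(3.6) = -0.28

-0.2800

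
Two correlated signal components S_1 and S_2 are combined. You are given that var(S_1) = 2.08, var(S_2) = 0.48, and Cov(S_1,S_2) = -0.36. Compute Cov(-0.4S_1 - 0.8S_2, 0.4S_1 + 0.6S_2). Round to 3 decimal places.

-0.362

Cov(-0.4S_1 - 0.8S_2, 0.4S_1 + 0.6S_2) = (-0.4)(0.4)var(S_1) + (-0.8)(0.6)var(S_2) + [(-0.4)(0.6) + (-0.8)(0.4)]Cov(S_1,S_2)
= -0.16·2.08 + -0.48·0.48 + -0.56·-0.36 = -0.3616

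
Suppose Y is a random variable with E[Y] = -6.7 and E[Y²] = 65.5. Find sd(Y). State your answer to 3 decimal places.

var(Y) = 65.5 − (-6.7)² = 20.61
sd(Y) = √20.61 ≈ 4.540

4.540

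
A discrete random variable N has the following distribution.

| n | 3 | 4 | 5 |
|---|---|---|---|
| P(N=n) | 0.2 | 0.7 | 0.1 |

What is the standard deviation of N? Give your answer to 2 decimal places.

E[N] = (3)(0.2) + (4)(0.7) + (5)(0.1) = 3.9
E[N²] = (3)²(0.2) + (4)²(0.7) + (5)²(0.1) = 15.5
var(N) = E[N²] − (E[N])² = 15.5 − (3.9)² = 0.29
SD(N) = √0.29 ≈ 0.54

0.54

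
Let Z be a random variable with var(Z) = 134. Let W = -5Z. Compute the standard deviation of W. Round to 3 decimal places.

57.879

var(-5Z) = (-5)²·134 = 3350
SD(W) = √3350 ≈ 57.879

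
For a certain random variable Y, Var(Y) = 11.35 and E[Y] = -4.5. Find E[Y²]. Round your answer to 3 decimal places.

31.600

E[Y²] = Var(Y) + (E[Y])² = 11.35 + (-4.5)² = 31.6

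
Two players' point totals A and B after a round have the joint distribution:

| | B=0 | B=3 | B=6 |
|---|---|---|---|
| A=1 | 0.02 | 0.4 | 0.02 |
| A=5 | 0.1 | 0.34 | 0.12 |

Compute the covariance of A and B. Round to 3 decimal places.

E[A] = 3.24,  E[B] = 3.06
E[AB] = 10.02
Cov(A,B) = E[AB] − E[A]E[B] = 10.02 − (3.24)(3.06) = 0.1056

0.106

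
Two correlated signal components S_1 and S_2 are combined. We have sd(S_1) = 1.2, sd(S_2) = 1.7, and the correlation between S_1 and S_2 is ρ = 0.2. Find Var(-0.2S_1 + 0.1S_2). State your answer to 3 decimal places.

Var(S_1) = (1.2)² = 1.44;  Var(S_2) = (1.7)² = 2.89
Cov(S_1,S_2) = ρ·sd(S_1)·sd(S_2) = 0.2·1.2·1.7 = 0.408
Var(-0.2S_1 + 0.1S_2) = (-0.2)²·Var(S_1) + (0.1)²·Var(S_2) + 2·(-0.2)·(0.1)·Cov(S_1,S_2)
= 0.04·1.44 + 0.01·2.89 + -0.04·0.408 = 0.07018

0.070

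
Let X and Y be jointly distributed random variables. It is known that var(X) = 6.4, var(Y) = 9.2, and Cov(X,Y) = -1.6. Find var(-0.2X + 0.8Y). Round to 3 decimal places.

6.656

var(-0.2X + 0.8Y) = (-0.2)²·var(X) + (0.8)²·var(Y) + 2·(-0.2)·(0.8)·Cov(X,Y)
= 0.04·6.4 + 0.64·9.2 + -0.32·-1.6 = 6.656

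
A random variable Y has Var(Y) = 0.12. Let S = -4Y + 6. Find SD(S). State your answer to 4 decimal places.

1.3856

Var(-4Y + 6) = (-4)²·0.12 = 1.92
SD(S) = √1.92 ≈ 1.3856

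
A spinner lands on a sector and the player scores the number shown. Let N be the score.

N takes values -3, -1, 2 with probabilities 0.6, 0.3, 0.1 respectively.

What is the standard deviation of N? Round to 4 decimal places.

E[N] = (-3)(0.6) + (-1)(0.3) + (2)(0.1) = -1.9
E[N²] = (-3)²(0.6) + (-1)²(0.3) + (2)²(0.1) = 6.1
Var(N) = E[N²] − (E[N])² = 6.1 − (-1.9)² = 2.49
sd(N) = √2.49 ≈ 1.5780

1.5780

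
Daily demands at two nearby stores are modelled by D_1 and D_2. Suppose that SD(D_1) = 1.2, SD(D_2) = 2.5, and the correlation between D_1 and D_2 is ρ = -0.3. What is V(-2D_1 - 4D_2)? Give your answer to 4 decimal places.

V(D_1) = (1.2)² = 1.44;  V(D_2) = (2.5)² = 6.25
Cov(D_1,D_2) = ρ·SD(D_1)·SD(D_2) = -0.3·1.2·2.5 = -0.9
V(-2D_1 - 4D_2) = (-2)²·V(D_1) + (-4)²·V(D_2) + 2·(-2)·(-4)·Cov(D_1,D_2)
= 4·1.44 + 16·6.25 + 16·-0.9 = 91.36

91.3600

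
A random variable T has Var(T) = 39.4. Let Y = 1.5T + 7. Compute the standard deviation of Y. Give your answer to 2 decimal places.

9.42

Var(1.5T + 7) = (1.5)²·39.4 = 88.65
sd(Y) = √88.65 ≈ 9.42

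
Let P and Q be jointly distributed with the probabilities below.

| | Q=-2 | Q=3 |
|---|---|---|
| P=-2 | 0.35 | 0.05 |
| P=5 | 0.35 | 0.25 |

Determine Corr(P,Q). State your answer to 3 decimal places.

0.312

E[P] = 2.2,  E[Q] = -0.5
E[PQ] = 1.35
Cov(P,Q) = E[PQ] − E[P]E[Q] = 1.35 − (2.2)(-0.5) = 2.45
V(P) = 11.76,  V(Q) = 5.25
ρ = 2.45 / √(11.76·5.25) ≈ 0.312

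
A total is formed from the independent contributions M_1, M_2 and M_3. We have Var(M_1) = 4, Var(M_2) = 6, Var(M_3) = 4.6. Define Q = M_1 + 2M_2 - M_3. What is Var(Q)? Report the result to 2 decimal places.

By independence, Var(Q) = (1)²Var(M_1) + (2)²Var(M_2) + (-1)²Var(M_3)
= (1)²·4 + (2)²·6 + (-1)²·4.6 = 32.6

32.60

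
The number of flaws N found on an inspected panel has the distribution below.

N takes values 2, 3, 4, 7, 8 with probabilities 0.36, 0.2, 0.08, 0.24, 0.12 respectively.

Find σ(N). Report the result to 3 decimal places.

E[N] = (2)(0.36) + (3)(0.2) + (4)(0.08) + (7)(0.24) + (8)(0.12) = 4.28
E[N²] = (2)²(0.36) + (3)²(0.2) + (4)²(0.08) + (7)²(0.24) + (8)²(0.12) = 23.96
Var(N) = E[N²] − (E[N])² = 23.96 − (4.28)² = 5.6416
σ(N) = √5.6416 ≈ 2.375

2.375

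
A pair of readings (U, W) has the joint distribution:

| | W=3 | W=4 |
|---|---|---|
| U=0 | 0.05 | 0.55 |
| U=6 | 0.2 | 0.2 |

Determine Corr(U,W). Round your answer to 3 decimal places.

E[U] = 2.4,  E[W] = 3.75
E[UW] = 8.4
Cov(U,W) = E[UW] − E[U]E[W] = 8.4 − (2.4)(3.75) = -0.6
V(U) = 8.64,  V(W) = 0.1875
ρ = -0.6 / √(8.64·0.1875) ≈ -0.471

-0.471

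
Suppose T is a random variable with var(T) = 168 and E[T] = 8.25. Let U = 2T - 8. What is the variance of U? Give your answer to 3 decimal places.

var(2T - 8) = (2)²·var(T) = 4·168 = 672

672.000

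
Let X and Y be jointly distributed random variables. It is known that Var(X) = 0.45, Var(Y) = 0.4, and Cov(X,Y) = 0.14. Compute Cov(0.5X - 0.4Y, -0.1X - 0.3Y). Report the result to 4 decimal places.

Cov(0.5X - 0.4Y, -0.1X - 0.3Y) = (0.5)(-0.1)Var(X) + (-0.4)(-0.3)Var(Y) + [(0.5)(-0.3) + (-0.4)(-0.1)]Cov(X,Y)
= -0.05·0.45 + 0.12·0.4 + -0.11·0.14 = 0.0101

0.0101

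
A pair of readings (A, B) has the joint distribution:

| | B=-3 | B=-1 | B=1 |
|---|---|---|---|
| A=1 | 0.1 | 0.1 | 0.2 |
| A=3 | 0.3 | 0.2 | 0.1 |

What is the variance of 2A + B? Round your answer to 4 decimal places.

E[A] = 2.2,  E[B] = -1.2,  E[AB] = -3.2
Var(A) = 5.8 − (2.2)² = 0.96;  Var(B) = 4.2 − (-1.2)² = 2.76
Cov(A,B) = -3.2 − (2.2)(-1.2) = -0.56
Var(2A + B) = (2)²·0.96 + (1)²·2.76 + 2·(2)·(1)·-0.56 = 4.36

4.3600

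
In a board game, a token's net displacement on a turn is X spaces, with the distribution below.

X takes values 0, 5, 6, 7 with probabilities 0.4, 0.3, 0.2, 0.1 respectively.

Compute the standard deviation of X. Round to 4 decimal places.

E[X] = (0)(0.4) + (5)(0.3) + (6)(0.2) + (7)(0.1) = 3.4
E[X²] = (0)²(0.4) + (5)²(0.3) + (6)²(0.2) + (7)²(0.1) = 19.6
var(X) = E[X²] − (E[X])² = 19.6 − (3.4)² = 8.04
σ(X) = √8.04 ≈ 2.8355

2.8355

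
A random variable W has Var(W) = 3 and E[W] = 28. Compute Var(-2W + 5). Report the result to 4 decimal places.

Var(-2W + 5) = (-2)²·Var(W) = 4·3 = 12

12.0000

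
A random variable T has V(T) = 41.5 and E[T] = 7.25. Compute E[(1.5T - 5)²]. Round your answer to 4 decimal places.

E[1.5T - 5] = 1.5·7.25 − 5 = 5.875
V(1.5T - 5) = (1.5)²·41.5 = 93.375
E[(1.5T - 5)²] = V((1.5T - 5)) + (E[(1.5T - 5)])² = 93.375 + (5.875)² = 127.890625

127.8906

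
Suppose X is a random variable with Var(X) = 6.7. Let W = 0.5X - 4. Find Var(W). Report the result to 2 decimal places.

1.68

Var(0.5X - 4) = (0.5)²·Var(X) = 0.25·6.7 = 1.675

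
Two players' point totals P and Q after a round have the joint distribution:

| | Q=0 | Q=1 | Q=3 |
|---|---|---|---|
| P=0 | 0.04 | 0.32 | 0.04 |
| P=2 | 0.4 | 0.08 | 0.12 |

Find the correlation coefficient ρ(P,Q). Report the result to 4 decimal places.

E[P] = 1.2,  E[Q] = 0.88
E[PQ] = 0.88
cov(P,Q) = E[PQ] − E[P]E[Q] = 0.88 − (1.2)(0.88) = -0.176
Var(P) = 0.96,  Var(Q) = 1.0656
ρ = -0.176 / √(0.96·1.0656) ≈ -0.1740

-0.1740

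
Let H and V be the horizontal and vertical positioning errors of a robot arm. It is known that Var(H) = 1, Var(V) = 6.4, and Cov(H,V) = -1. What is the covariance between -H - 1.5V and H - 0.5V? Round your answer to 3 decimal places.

4.800

Cov(-H - 1.5V, H - 0.5V) = (-1)(1)Var(H) + (-1.5)(-0.5)Var(V) + [(-1)(-0.5) + (-1.5)(1)]Cov(H,V)
= -1·1 + 0.75·6.4 + -1·-1 = 4.8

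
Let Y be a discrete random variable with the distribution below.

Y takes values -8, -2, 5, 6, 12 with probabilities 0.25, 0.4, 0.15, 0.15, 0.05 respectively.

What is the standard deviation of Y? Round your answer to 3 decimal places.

5.801

E[Y] = (-8)(0.25) + (-2)(0.4) + (5)(0.15) + (6)(0.15) + (12)(0.05) = -0.55
E[Y²] = (-8)²(0.25) + (-2)²(0.4) + (5)²(0.15) + (6)²(0.15) + (12)²(0.05) = 33.95
Var(Y) = E[Y²] − (E[Y])² = 33.95 − (-0.55)² = 33.6475
σ(Y) = √33.6475 ≈ 5.801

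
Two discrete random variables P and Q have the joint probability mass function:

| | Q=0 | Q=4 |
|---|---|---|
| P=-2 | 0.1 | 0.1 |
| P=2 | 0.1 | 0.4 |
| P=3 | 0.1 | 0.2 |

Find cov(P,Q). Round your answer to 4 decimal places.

0.6000

E[P] = 1.5,  E[Q] = 2.8
E[PQ] = 4.8
cov(P,Q) = E[PQ] − E[P]E[Q] = 4.8 − (1.5)(2.8) = 0.6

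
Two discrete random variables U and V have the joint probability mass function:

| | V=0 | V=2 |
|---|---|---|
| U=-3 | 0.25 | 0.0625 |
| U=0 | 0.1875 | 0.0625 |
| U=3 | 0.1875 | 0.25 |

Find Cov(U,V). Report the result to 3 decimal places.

0.844

E[U] = 0.375,  E[V] = 0.75
E[UV] = 1.125
Cov(U,V) = E[UV] − E[U]E[V] = 1.125 − (0.375)(0.75) = 0.84375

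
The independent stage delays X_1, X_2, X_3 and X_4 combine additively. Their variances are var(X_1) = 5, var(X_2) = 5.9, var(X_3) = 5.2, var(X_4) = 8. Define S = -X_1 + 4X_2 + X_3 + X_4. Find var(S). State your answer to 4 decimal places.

By independence, var(S) = (-1)²var(X_1) + (4)²var(X_2) + (1)²var(X_3) + (1)²var(X_4)
= (-1)²·5 + (4)²·5.9 + (1)²·5.2 + (1)²·8 = 112.6

112.6000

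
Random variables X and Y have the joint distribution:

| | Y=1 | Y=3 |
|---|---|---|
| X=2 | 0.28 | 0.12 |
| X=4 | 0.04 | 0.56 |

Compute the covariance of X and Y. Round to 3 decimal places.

0.608

E[X] = 3.2,  E[Y] = 2.36
E[XY] = 8.16
Cov(X,Y) = E[XY] − E[X]E[Y] = 8.16 − (3.2)(2.36) = 0.608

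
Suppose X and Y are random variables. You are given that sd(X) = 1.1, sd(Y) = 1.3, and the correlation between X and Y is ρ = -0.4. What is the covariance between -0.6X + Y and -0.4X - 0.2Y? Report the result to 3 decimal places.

0.113

Var(X) = (1.1)² = 1.21;  Var(Y) = (1.3)² = 1.69
Cov(X,Y) = ρ·sd(X)·sd(Y) = -0.4·1.1·1.3 = -0.572
Cov(-0.6X + Y, -0.4X - 0.2Y) = (-0.6)(-0.4)Var(X) + (1)(-0.2)Var(Y) + [(-0.6)(-0.2) + (1)(-0.4)]Cov(X,Y)
= 0.24·1.21 + -0.2·1.69 + -0.28·-0.572 = 0.11256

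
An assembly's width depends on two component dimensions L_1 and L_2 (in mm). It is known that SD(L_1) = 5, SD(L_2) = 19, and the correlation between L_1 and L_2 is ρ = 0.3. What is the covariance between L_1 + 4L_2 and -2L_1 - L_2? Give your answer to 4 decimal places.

-1750.5000

Var(L_1) = (5)² = 25;  Var(L_2) = (19)² = 361
Cov(L_1,L_2) = ρ·SD(L_1)·SD(L_2) = 0.3·5·19 = 28.5
Cov(L_1 + 4L_2, -2L_1 - L_2) = (1)(-2)Var(L_1) + (4)(-1)Var(L_2) + [(1)(-1) + (4)(-2)]Cov(L_1,L_2)
= -2·25 + -4·361 + -9·28.5 = -1750.5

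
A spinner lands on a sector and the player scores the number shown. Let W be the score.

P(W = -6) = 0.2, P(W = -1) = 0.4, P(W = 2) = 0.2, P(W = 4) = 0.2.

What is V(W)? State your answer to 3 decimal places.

11.440

E[W] = (-6)(0.2) + (-1)(0.4) + (2)(0.2) + (4)(0.2) = -0.4
E[W²] = (-6)²(0.2) + (-1)²(0.4) + (2)²(0.2) + (4)²(0.2) = 11.6
V(W) = E[W²] − (E[W])² = 11.6 − (-0.4)² = 11.44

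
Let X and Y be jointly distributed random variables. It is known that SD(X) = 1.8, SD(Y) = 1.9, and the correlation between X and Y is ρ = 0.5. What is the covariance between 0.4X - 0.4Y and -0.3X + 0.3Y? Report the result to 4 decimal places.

-0.4116

Var(X) = (1.8)² = 3.24;  Var(Y) = (1.9)² = 3.61
Cov(X,Y) = ρ·SD(X)·SD(Y) = 0.5·1.8·1.9 = 1.71
Cov(0.4X - 0.4Y, -0.3X + 0.3Y) = (0.4)(-0.3)Var(X) + (-0.4)(0.3)Var(Y) + [(0.4)(0.3) + (-0.4)(-0.3)]Cov(X,Y)
= -0.12·3.24 + -0.12·3.61 + 0.24·1.71 = -0.4116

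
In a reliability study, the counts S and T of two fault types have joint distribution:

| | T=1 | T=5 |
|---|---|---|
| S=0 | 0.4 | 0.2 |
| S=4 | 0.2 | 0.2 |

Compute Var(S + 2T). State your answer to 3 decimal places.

E[S] = 1.6,  E[T] = 2.6,  E[ST] = 4.8
Var(S) = 6.4 − (1.6)² = 3.84;  Var(T) = 10.6 − (2.6)² = 3.84
cov(S,T) = 4.8 − (1.6)(2.6) = 0.64
Var(S + 2T) = (1)²·3.84 + (2)²·3.84 + 2·(1)·(2)·0.64 = 21.76

21.760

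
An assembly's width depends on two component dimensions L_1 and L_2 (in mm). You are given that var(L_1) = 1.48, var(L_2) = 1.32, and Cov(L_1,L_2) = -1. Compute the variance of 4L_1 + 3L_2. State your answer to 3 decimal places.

11.560

var(4L_1 + 3L_2) = (4)²·var(L_1) + (3)²·var(L_2) + 2·(4)·(3)·Cov(L_1,L_2)
= 16·1.48 + 9·1.32 + 24·-1 = 11.56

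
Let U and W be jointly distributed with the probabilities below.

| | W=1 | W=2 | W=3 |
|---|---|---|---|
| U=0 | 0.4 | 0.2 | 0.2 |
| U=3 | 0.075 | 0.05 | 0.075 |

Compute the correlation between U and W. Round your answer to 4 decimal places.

0.1187

E[U] = 0.6,  E[W] = 1.8
E[UW] = 1.2
Cov(U,W) = E[UW] − E[U]E[W] = 1.2 − (0.6)(1.8) = 0.12
Var(U) = 1.44,  Var(W) = 0.71
ρ = 0.12 / √(1.44·0.71) ≈ 0.1187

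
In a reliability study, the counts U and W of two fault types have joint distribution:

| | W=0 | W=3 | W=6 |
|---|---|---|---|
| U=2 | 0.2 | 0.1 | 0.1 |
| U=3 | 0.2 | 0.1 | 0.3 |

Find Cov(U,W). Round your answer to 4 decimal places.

E[U] = 2.6,  E[W] = 3
E[UW] = 8.1
Cov(U,W) = E[UW] − E[U]E[W] = 8.1 − (2.6)(3) = 0.3

0.3000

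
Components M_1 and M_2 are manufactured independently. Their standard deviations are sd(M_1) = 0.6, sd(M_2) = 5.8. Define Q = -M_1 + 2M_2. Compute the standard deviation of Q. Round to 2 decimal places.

V(M_1) = 0.36, V(M_2) = 33.64
By independence, V(Q) = (-1)²V(M_1) + (2)²V(M_2)
= (-1)²·0.36 + (2)²·33.64 = 134.92
sd(Q) = √134.92 ≈ 11.62

11.62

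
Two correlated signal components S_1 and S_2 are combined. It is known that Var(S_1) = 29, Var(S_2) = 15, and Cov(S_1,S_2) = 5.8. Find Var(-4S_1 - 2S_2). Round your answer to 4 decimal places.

Var(-4S_1 - 2S_2) = (-4)²·Var(S_1) + (-2)²·Var(S_2) + 2·(-4)·(-2)·Cov(S_1,S_2)
= 16·29 + 4·15 + 16·5.8 = 616.8

616.8000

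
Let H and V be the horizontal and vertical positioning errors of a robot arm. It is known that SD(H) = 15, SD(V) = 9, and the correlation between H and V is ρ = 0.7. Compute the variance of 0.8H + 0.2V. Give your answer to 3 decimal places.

Var(H) = (15)² = 225;  Var(V) = (9)² = 81
cov(H,V) = ρ·SD(H)·SD(V) = 0.7·15·9 = 94.5
Var(0.8H + 0.2V) = (0.8)²·Var(H) + (0.2)²·Var(V) + 2·(0.8)·(0.2)·cov(H,V)
= 0.64·225 + 0.04·81 + 0.32·94.5 = 177.48

177.480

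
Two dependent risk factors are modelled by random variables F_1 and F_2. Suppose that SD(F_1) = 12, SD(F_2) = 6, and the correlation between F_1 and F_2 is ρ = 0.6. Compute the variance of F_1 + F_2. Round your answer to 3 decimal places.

266.400

V(F_1) = (12)² = 144;  V(F_2) = (6)² = 36
Cov(F_1,F_2) = ρ·SD(F_1)·SD(F_2) = 0.6·12·6 = 43.2
V(F_1 + F_2) = (1)²·V(F_1) + (1)²·V(F_2) + 2·(1)·(1)·Cov(F_1,F_2)
= 1·144 + 1·36 + 2·43.2 = 266.4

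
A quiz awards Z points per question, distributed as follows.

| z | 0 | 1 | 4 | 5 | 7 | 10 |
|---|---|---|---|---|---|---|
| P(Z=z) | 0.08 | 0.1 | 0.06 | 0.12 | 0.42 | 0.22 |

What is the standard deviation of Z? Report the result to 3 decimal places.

E[Z] = (0)(0.08) + (1)(0.1) + (4)(0.06) + (5)(0.12) + (7)(0.42) + (10)(0.22) = 6.08
E[Z²] = (0)²(0.08) + (1)²(0.1) + (4)²(0.06) + (5)²(0.12) + (7)²(0.42) + (10)²(0.22) = 46.64
Var(Z) = E[Z²] − (E[Z])² = 46.64 − (6.08)² = 9.6736
sd(Z) = √9.6736 ≈ 3.110

3.110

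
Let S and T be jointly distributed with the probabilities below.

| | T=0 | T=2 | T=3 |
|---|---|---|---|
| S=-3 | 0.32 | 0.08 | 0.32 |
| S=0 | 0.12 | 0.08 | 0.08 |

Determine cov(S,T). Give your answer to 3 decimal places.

-0.077

E[S] = -2.16,  E[T] = 1.52
E[ST] = -3.36
cov(S,T) = E[ST] − E[S]E[T] = -3.36 − (-2.16)(1.52) = -0.0768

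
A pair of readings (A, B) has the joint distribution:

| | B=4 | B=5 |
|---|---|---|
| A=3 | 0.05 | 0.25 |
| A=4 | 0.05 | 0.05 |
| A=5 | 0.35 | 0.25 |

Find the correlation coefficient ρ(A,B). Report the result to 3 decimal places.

E[A] = 4.3,  E[B] = 4.55
E[AB] = 19.4
cov(A,B) = E[AB] − E[A]E[B] = 19.4 − (4.3)(4.55) = -0.165
V(A) = 0.81,  V(B) = 0.2475
ρ = -0.165 / √(0.81·0.2475) ≈ -0.369

-0.369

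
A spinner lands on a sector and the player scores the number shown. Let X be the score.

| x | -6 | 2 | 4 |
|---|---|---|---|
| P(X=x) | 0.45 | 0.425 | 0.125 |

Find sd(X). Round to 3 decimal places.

4.252

E[X] = (-6)(0.45) + (2)(0.425) + (4)(0.125) = -1.35
E[X²] = (-6)²(0.45) + (2)²(0.425) + (4)²(0.125) = 19.9
Var(X) = E[X²] − (E[X])² = 19.9 − (-1.35)² = 18.0775
sd(X) = √18.0775 ≈ 4.252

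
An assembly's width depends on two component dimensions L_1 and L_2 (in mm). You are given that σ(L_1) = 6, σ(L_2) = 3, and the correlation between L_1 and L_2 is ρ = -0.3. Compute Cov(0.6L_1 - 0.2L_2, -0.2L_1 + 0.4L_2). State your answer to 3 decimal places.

-6.552

Var(L_1) = (6)² = 36;  Var(L_2) = (3)² = 9
Cov(L_1,L_2) = ρ·σ(L_1)·σ(L_2) = -0.3·6·3 = -5.4
Cov(0.6L_1 - 0.2L_2, -0.2L_1 + 0.4L_2) = (0.6)(-0.2)Var(L_1) + (-0.2)(0.4)Var(L_2) + [(0.6)(0.4) + (-0.2)(-0.2)]Cov(L_1,L_2)
= -0.12·36 + -0.08·9 + 0.28·-5.4 = -6.552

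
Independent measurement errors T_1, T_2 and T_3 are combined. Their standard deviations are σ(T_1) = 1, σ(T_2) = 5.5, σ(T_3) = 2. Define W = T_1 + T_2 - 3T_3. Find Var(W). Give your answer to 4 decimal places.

67.2500

Var(T_1) = 1, Var(T_2) = 30.25, Var(T_3) = 4
By independence, Var(W) = (1)²Var(T_1) + (1)²Var(T_2) + (-3)²Var(T_3)
= (1)²·1 + (1)²·30.25 + (-3)²·4 = 67.25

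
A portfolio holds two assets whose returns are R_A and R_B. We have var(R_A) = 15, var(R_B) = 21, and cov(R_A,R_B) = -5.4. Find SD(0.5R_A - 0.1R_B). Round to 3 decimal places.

2.121

var(0.5R_A - 0.1R_B) = (0.5)²·var(R_A) + (-0.1)²·var(R_B) + 2·(0.5)·(-0.1)·cov(R_A,R_B)
= 0.25·15 + 0.01·21 + -0.1·-5.4 = 4.5
SD(0.5R_A - 0.1R_B) = √4.5 ≈ 2.121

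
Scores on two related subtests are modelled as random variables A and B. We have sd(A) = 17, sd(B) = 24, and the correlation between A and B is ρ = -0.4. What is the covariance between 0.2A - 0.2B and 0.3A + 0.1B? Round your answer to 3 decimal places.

12.348

V(A) = (17)² = 289;  V(B) = (24)² = 576
Cov(A,B) = ρ·sd(A)·sd(B) = -0.4·17·24 = -163.2
Cov(0.2A - 0.2B, 0.3A + 0.1B) = (0.2)(0.3)V(A) + (-0.2)(0.1)V(B) + [(0.2)(0.1) + (-0.2)(0.3)]Cov(A,B)
= 0.06·289 + -0.02·576 + -0.04·-163.2 = 12.348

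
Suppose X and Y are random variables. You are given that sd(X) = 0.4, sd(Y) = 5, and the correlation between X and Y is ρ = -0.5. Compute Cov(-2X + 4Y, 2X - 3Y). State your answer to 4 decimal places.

-314.6400

var(X) = (0.4)² = 0.16;  var(Y) = (5)² = 25
Cov(X,Y) = ρ·sd(X)·sd(Y) = -0.5·0.4·5 = -1
Cov(-2X + 4Y, 2X - 3Y) = (-2)(2)var(X) + (4)(-3)var(Y) + [(-2)(-3) + (4)(2)]Cov(X,Y)
= -4·0.16 + -12·25 + 14·-1 = -314.64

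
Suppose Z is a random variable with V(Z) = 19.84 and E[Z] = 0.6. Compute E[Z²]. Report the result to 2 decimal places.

E[Z²] = V(Z) + (E[Z])² = 19.84 + (0.6)² = 20.2

20.20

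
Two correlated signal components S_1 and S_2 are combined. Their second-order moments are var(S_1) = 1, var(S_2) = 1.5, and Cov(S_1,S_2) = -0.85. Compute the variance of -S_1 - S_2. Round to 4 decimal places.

var(-S_1 - S_2) = (-1)²·var(S_1) + (-1)²·var(S_2) + 2·(-1)·(-1)·Cov(S_1,S_2)
= 1·1 + 1·1.5 + 2·-0.85 = 0.8

0.8000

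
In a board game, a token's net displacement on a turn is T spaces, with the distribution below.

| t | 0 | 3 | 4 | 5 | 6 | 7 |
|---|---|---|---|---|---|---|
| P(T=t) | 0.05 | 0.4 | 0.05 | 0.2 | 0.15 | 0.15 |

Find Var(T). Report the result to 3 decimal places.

E[T] = (0)(0.05) + (3)(0.4) + (4)(0.05) + (5)(0.2) + (6)(0.15) + (7)(0.15) = 4.35
E[T²] = (0)²(0.05) + (3)²(0.4) + (4)²(0.05) + (5)²(0.2) + (6)²(0.15) + (7)²(0.15) = 22.15
Var(T) = E[T²] − (E[T])² = 22.15 − (4.35)² = 3.2275

3.228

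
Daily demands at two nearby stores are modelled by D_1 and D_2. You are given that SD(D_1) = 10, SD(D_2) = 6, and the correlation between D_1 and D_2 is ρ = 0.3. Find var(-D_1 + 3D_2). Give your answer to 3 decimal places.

var(D_1) = (10)² = 100;  var(D_2) = (6)² = 36
cov(D_1,D_2) = ρ·SD(D_1)·SD(D_2) = 0.3·10·6 = 18
var(-D_1 + 3D_2) = (-1)²·var(D_1) + (3)²·var(D_2) + 2·(-1)·(3)·cov(D_1,D_2)
= 1·100 + 9·36 + -6·18 = 316

316.000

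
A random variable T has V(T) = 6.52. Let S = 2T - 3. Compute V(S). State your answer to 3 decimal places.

V(2T - 3) = (2)²·V(T) = 4·6.52 = 26.08

26.080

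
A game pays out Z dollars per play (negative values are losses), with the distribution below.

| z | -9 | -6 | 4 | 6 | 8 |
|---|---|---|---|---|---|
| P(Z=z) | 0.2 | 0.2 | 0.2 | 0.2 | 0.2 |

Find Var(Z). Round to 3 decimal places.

E[Z] = (-9)(0.2) + (-6)(0.2) + (4)(0.2) + (6)(0.2) + (8)(0.2) = 0.6
E[Z²] = (-9)²(0.2) + (-6)²(0.2) + (4)²(0.2) + (6)²(0.2) + (8)²(0.2) = 46.6
Var(Z) = E[Z²] − (E[Z])² = 46.6 − (0.6)² = 46.24

46.240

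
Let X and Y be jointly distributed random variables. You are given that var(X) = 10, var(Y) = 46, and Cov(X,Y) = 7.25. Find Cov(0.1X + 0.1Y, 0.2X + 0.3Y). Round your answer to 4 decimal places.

Cov(0.1X + 0.1Y, 0.2X + 0.3Y) = (0.1)(0.2)var(X) + (0.1)(0.3)var(Y) + [(0.1)(0.3) + (0.1)(0.2)]Cov(X,Y)
= 0.02·10 + 0.03·46 + 0.05·7.25 = 1.9425

1.9425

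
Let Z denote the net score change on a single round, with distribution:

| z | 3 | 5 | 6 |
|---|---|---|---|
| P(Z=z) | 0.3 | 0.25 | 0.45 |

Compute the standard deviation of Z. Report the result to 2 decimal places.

E[Z] = (3)(0.3) + (5)(0.25) + (6)(0.45) = 4.85
E[Z²] = (3)²(0.3) + (5)²(0.25) + (6)²(0.45) = 25.15
Var(Z) = E[Z²] − (E[Z])² = 25.15 − (4.85)² = 1.6275
SD(Z) = √1.6275 ≈ 1.28

1.28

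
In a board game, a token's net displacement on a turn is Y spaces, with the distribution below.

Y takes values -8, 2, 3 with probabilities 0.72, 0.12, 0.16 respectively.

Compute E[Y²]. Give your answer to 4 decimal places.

48.0000

E[Y²] = (-8)²(0.72) + (2)²(0.12) + (3)²(0.16) = 48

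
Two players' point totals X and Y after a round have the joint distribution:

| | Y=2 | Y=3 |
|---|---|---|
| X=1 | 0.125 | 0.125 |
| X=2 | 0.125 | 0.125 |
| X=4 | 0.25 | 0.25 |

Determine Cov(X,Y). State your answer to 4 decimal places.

0.0000

E[X] = 2.75,  E[Y] = 2.5
E[XY] = 6.875
Cov(X,Y) = E[XY] − E[X]E[Y] = 6.875 − (2.75)(2.5) = 0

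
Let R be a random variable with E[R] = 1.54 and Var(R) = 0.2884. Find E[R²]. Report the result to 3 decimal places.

E[R²] = Var(R) + (E[R])² = 0.2884 + (1.54)² = 2.66

2.660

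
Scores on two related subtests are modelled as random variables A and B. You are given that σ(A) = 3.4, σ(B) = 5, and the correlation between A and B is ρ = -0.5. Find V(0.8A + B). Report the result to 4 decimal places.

18.7984

V(A) = (3.4)² = 11.56;  V(B) = (5)² = 25
Cov(A,B) = ρ·σ(A)·σ(B) = -0.5·3.4·5 = -8.5
V(0.8A + B) = (0.8)²·V(A) + (1)²·V(B) + 2·(0.8)·(1)·Cov(A,B)
= 0.64·11.56 + 1·25 + 1.6·-8.5 = 18.7984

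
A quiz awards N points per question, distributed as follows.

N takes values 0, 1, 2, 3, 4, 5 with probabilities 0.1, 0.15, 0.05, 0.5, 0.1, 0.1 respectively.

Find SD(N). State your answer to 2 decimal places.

E[N] = (0)(0.1) + (1)(0.15) + (2)(0.05) + (3)(0.5) + (4)(0.1) + (5)(0.1) = 2.65
E[N²] = (0)²(0.1) + (1)²(0.15) + (2)²(0.05) + (3)²(0.5) + (4)²(0.1) + (5)²(0.1) = 8.95
var(N) = E[N²] − (E[N])² = 8.95 − (2.65)² = 1.9275
SD(N) = √1.9275 ≈ 1.39

1.39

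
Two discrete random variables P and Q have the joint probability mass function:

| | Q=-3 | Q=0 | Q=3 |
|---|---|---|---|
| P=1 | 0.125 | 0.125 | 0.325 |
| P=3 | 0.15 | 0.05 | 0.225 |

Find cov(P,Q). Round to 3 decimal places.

-0.251

E[P] = 1.85,  E[Q] = 0.825
E[PQ] = 1.275
cov(P,Q) = E[PQ] − E[P]E[Q] = 1.275 − (1.85)(0.825) = -0.25125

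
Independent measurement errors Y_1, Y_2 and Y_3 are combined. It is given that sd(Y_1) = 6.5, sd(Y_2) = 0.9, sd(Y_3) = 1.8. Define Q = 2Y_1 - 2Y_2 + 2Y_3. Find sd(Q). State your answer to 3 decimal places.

Var(Y_1) = 42.25, Var(Y_2) = 0.81, Var(Y_3) = 3.24
By independence, Var(Q) = (2)²Var(Y_1) + (-2)²Var(Y_2) + (2)²Var(Y_3)
= (2)²·42.25 + (-2)²·0.81 + (2)²·3.24 = 185.2
sd(Q) = √185.2 ≈ 13.609

13.609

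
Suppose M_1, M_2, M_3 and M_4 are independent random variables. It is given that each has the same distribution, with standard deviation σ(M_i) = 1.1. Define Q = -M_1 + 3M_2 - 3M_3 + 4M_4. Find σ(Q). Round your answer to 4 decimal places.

6.5077

Var(M_i) = (1.1)² = 1.21
By independence, Var(Q) = (-1)²Var(M_1) + (3)²Var(M_2) + (-3)²Var(M_3) + (4)²Var(M_4)
= (-1)²·1.21 + (3)²·1.21 + (-3)²·1.21 + (4)²·1.21 = 42.35
σ(Q) = √42.35 ≈ 6.5077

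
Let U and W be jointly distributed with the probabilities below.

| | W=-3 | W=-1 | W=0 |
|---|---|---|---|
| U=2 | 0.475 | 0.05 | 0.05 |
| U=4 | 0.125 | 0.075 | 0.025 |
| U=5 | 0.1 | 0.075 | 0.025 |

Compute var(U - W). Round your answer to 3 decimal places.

2.028

E[U] = 3.05,  E[W] = -2.3,  E[UW] = -6.625
var(U) = 10.9 − (3.05)² = 1.5975;  var(W) = 6.5 − (-2.3)² = 1.21
Cov(U,W) = -6.625 − (3.05)(-2.3) = 0.39
var(U - W) = (1)²·1.5975 + (-1)²·1.21 + 2·(1)·(-1)·0.39 = 2.0275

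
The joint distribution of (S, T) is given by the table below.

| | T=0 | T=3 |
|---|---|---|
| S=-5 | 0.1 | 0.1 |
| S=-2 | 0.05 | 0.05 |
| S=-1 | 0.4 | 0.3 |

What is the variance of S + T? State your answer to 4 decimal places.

4.4475

E[S] = -1.9,  E[T] = 1.35,  E[ST] = -2.7
var(S) = 6.1 − (-1.9)² = 2.49;  var(T) = 4.05 − (1.35)² = 2.2275
Cov(S,T) = -2.7 − (-1.9)(1.35) = -0.135
var(S + T) = (1)²·2.49 + (1)²·2.2275 + 2·(1)·(1)·-0.135 = 4.4475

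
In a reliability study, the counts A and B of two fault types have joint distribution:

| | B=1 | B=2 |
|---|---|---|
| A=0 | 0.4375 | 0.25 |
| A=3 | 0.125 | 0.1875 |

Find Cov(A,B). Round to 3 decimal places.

E[A] = 0.9375,  E[B] = 1.4375
E[AB] = 1.5
Cov(A,B) = E[AB] − E[A]E[B] = 1.5 − (0.9375)(1.4375) = 0.15234375

0.152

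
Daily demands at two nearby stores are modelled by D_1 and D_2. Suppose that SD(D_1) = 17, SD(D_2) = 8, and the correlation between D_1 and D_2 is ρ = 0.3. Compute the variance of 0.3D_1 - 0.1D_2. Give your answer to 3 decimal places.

24.202

Var(D_1) = (17)² = 289;  Var(D_2) = (8)² = 64
Cov(D_1,D_2) = ρ·SD(D_1)·SD(D_2) = 0.3·17·8 = 40.8
Var(0.3D_1 - 0.1D_2) = (0.3)²·Var(D_1) + (-0.1)²·Var(D_2) + 2·(0.3)·(-0.1)·Cov(D_1,D_2)
= 0.09·289 + 0.01·64 + -0.06·40.8 = 24.202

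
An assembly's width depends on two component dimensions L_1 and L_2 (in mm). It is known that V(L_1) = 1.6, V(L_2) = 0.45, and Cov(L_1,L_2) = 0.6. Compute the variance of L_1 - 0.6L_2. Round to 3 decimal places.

1.042

V(L_1 - 0.6L_2) = (1)²·V(L_1) + (-0.6)²·V(L_2) + 2·(1)·(-0.6)·Cov(L_1,L_2)
= 1·1.6 + 0.36·0.45 + -1.2·0.6 = 1.042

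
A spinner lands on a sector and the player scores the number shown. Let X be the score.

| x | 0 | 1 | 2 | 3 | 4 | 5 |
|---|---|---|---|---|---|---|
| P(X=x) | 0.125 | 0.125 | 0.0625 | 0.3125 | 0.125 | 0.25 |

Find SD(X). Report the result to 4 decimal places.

1.6759

E[X] = (0)(0.125) + (1)(0.125) + (2)(0.0625) + (3)(0.3125) + (4)(0.125) + (5)(0.25) = 2.9375
E[X²] = (0)²(0.125) + (1)²(0.125) + (2)²(0.0625) + (3)²(0.3125) + (4)²(0.125) + (5)²(0.25) = 11.4375
Var(X) = E[X²] − (E[X])² = 11.4375 − (2.9375)² = 2.80859375
SD(X) = √2.80859375 ≈ 1.6759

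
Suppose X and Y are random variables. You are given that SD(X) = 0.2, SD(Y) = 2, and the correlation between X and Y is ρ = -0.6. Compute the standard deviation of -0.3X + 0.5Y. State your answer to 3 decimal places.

1.037

Var(X) = (0.2)² = 0.04;  Var(Y) = (2)² = 4
Cov(X,Y) = ρ·SD(X)·SD(Y) = -0.6·0.2·2 = -0.24
Var(-0.3X + 0.5Y) = (-0.3)²·Var(X) + (0.5)²·Var(Y) + 2·(-0.3)·(0.5)·Cov(X,Y)
= 0.09·0.04 + 0.25·4 + -0.3·-0.24 = 1.0756
SD(-0.3X + 0.5Y) = √1.0756 ≈ 1.037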